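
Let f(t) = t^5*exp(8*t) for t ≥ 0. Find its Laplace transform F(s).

L{t^5} = 5!/s^6 = 120/s^6.
By the first shifting theorem, multiplying by e^(8t) replaces s with s - 8.

F(s) = 120/(s - 8)^6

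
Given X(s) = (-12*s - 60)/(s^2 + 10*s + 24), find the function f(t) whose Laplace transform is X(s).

f(t) = -6*exp(-4*t) - 6*exp(-6*t)

Factor the denominator: s^2 + 10*s + 24 = (s + 4)*(s + 6).
Partial fraction decomposition gives [-6/(s + 6)] + [-6/(s + 4)].
Invert each term: -6/(s + 6) ↔ -6e^(-6t); -6/(s + 4) ↔ -6e^(-4t).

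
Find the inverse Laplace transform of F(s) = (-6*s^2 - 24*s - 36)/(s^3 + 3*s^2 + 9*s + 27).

-3*sin(3*t) - 5*cos(3*t) - exp(-3*t)

Factor the denominator: s^3 + 3*s^2 + 9*s + 27 = (s + 3)*(s^2 + 9).
Partial fraction decomposition gives [-1/(s + 3)] + [-5*s/(s^2 + 9)] + [-9/(s^2 + 9)].
Invert each term: -1/(s + 3) ↔ -e^(-3t); -5·s/(s^2 + 9) ↔ -5cos(3t); -3·3/(s^2 + 9) ↔ -3sin(3t).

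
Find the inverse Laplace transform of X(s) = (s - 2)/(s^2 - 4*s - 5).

exp(2*t)*cosh(3*t)

Rewrite the denominator: s^2 - 4*s - 5 = (s - 2)^2 - 9.
The form in (s - 2) signals a first-shifting-theorem factor e^(2t).
Since L{cosh(3t)} = s/(s^2 - 9), the inverse is e^(2*t)*cosh(3*t).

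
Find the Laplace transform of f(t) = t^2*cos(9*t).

2*s*(s^2 - 243)/(s^2 + 81)^3

L{cos(9t)} = s/(s^2 + 81).
Then apply L{t^2·g(t)} = (-1)^2 d^2/ds^2[G(s)] with G(s) = s/(s^2 + 81):
differentiating 2 times and applying the sign gives 2*s*(s^2 - 243)/(s^2 + 81)^3.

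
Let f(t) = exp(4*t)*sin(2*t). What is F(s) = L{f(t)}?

F(s) = 2/((s - 4)^2 + 4)

L{sin(2t)} = 2/(s^2 + 4).
By the first shifting theorem, multiplying by e^(4t) replaces s with s - 4.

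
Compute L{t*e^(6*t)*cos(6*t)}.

L{cos(6t)} = s/(s^2 + 36).
Multiplying by e^(6t) shifts s → s - 6, so L{e^(6*t)*cos(6*t)} = (s - 6)/((s - 6)^2 + 36).
Then apply L{t·g(t)} = -d/ds[H(s)] with H(s) = (s - 6)/((s - 6)^2 + 36):
differentiating 1 time and applying the sign gives s*(s - 12)/(s^2 - 12*s + 72)^2.

s*(s - 12)/(s^2 - 12*s + 72)^2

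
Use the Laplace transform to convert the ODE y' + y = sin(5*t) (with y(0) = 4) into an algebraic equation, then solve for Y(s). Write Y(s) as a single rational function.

Apply the Laplace transform to the equation.
The derivative rules (L{y'} = sY - y(0) = sY - 4) turn the left side into (s + 1)Y - (4).
The right side is L{sin(5*t)} = 5/(s^2 + 25).
So (s + 1)Y = 5/(s^2 + 25) + (4).
Divide through and combine into a single rational function.

Y(s) = (4*s^2 + 105)/(s^3 + s^2 + 25*s + 25)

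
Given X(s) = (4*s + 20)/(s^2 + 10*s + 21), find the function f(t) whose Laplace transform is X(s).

f(t) = 2*exp(-3*t) + 2*exp(-7*t)

Factor the denominator: s^2 + 10*s + 21 = (s + 3)*(s + 7).
Partial fraction decomposition gives [2/(s + 3)] + [2/(s + 7)].
Invert each term: 2/(s + 3) ↔ 2e^(-3t); 2/(s + 7) ↔ 2e^(-7t).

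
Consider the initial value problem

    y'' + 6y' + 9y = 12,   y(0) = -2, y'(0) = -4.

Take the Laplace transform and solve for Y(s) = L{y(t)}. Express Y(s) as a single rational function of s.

Y(s) = (-2*s^2 - 16*s + 12)/(s^3 + 6*s^2 + 9*s)

Laplace-transform each side.
With L{y''} = s^2 Y - s·y(0) - y'(0) and L{y'} = sY - y(0), with y(0) = -2, y'(0) = -4: the LHS transforms to (s^2 + 6*s + 9)Y - (-2*s - 16).
The right side is L{12} = 12/s.
So (s^2 + 6*s + 9)Y = 12/s + (-2*s - 16).
Solve for Y(s) and write it as one ratio of polynomials.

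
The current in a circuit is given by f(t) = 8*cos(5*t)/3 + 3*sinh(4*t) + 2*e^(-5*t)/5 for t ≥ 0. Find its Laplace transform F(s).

F(s) = 8*s/(3*(s^2 + 25)) + 12/(s^2 - 16) + 2/(5*(s + 5))

By linearity of the Laplace transform, transform each term separately.
(8/3)·[L{cos(5t)} = s/(s^2 + 25)]; (2/5)·[L{e^(-5t)} = 1/(s + 5)]; (3)·[L{sinh(4t)} = 4/(s^2 - 16)].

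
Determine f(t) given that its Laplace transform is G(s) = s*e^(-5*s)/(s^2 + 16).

The factor e^(-5s) signals a time shift by c = 5 (second shifting theorem).
L{cos(4t)} = s/(s^2 + 16), so L^-1{s/(s^2 + 16)} = cos(4*t).
Hence the inverse is u(t - 5) times that function evaluated at t - 5.

f(t) = Heaviside(t - 5)*(cos(4*t - 20))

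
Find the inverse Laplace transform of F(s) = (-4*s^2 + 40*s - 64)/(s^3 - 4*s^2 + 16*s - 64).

Factor the denominator: s^3 - 4*s^2 + 16*s - 64 = (s - 4)*(s^2 + 16).
Partial fraction decomposition gives [1/(s - 4)] + [-5*s/(s^2 + 16)] + [20/(s^2 + 16)].
Invert each term: 1/(s - 4) ↔ e^(4t); -5·s/(s^2 + 16) ↔ -5cos(4t); 5·4/(s^2 + 16) ↔ 5sin(4t).

exp(4*t) + 5*sin(4*t) - 5*cos(4*t)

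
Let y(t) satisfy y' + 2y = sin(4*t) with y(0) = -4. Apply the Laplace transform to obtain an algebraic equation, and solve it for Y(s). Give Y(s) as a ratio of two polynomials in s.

Apply the Laplace transform to the equation.
Using L{y'} = sY - y(0) = sY - (-4), the left side becomes (s + 2)Y - (-4).
The right side is L{sin(4*t)} = 4/(s^2 + 16).
So (s + 2)Y = 4/(s^2 + 16) + (-4).
Solve for Y(s) and write it as one ratio of polynomials.

Y(s) = (-4*s^2 - 60)/(s^3 + 2*s^2 + 16*s + 32)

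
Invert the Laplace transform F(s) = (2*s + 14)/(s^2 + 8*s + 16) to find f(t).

f(t) = 6*t*exp(-4*t) + 2*exp(-4*t)

Factor the denominator: s^2 + 8*s + 16 = (s + 4)^2.
Partial fraction decomposition gives [2/(s + 4)] + [6/(s + 4)^2].
Invert each term: 2/(s + 4) ↔ 2e^(-4t); 6/(s + 4)^2 ↔ 6t·e^(-4t).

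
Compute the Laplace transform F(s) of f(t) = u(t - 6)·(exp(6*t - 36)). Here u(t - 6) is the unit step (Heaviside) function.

By the second shifting theorem, L{u(t - c)·g(t - c)} = e^(-cs)·G(s) with c = 6 and G(s) = L{g(t)}.
L{e^(6t)} = 1/(s - 6).

F(s) = exp(-6*s)/(s - 6)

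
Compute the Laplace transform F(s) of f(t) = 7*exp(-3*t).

F(s) = 7/(s + 3)

L{7} = 7/s.
By the first shifting theorem, multiplying by e^(-3t) replaces s with s + 3.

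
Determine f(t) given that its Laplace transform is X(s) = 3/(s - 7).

Since L{e^(7t)} = 1/(s - 7), the inverse is e^(7*t), scaled by 3.

f(t) = 3*exp(7*t)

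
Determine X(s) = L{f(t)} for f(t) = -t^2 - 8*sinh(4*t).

Apply the Laplace transform termwise.
(-1)·[L{t^2} = 2!/s^3 = 2/s^3]; (-8)·[L{sinh(4t)} = 4/(s^2 - 16)].

X(s) = -32/(s^2 - 16) - 2/s^3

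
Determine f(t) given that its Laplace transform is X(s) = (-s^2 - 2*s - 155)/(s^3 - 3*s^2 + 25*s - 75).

f(t) = -5*exp(3*t) + 2*sin(5*t) + 4*cos(5*t)

Factor the denominator: s^3 - 3*s^2 + 25*s - 75 = (s - 3)*(s^2 + 25).
Partial fraction decomposition gives [-5/(s - 3)] + [4*s/(s^2 + 25)] + [10/(s^2 + 25)].
Invert each term: -5/(s - 3) ↔ -5e^(3t); 4·s/(s^2 + 25) ↔ 4cos(5t); 2·5/(s^2 + 25) ↔ 2sin(5t).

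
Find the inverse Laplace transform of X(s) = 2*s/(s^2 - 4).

Factor the denominator: s^2 - 4 = (s - 2)*(s + 2).
Partial fraction decomposition gives [1/(s - 2)] + [1/(s + 2)].
Invert each term: 1/(s - 2) ↔ e^(2t); 1/(s + 2) ↔ e^(-2t).

exp(2*t) + exp(-2*t)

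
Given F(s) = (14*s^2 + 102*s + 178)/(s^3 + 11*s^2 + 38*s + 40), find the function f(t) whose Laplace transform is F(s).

Factor the denominator: s^3 + 11*s^2 + 38*s + 40 = (s + 2)*(s + 4)*(s + 5).
Partial fraction decomposition gives [5/(s + 2)] + [3/(s + 4)] + [6/(s + 5)].
Invert each term: 5/(s + 2) ↔ 5e^(-2t); 3/(s + 4) ↔ 3e^(-4t); 6/(s + 5) ↔ 6e^(-5t).

f(t) = 5*exp(-2*t) + 3*exp(-4*t) + 6*exp(-5*t)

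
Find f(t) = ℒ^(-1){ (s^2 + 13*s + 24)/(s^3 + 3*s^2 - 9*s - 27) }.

Factor the denominator: s^3 + 3*s^2 - 9*s - 27 = (s - 3)*(s + 3)^2.
Partial fraction decomposition gives [-1/(s + 3)] + [(s + 3)^(-2)] + [2/(s - 3)].
Invert each term: -1/(s + 3) ↔ -e^(-3t); 1/(s + 3)^2 ↔ t·e^(-3t); 2/(s - 3) ↔ 2e^(3t).

f(t) = t*exp(-3*t) + 2*exp(3*t) - exp(-3*t)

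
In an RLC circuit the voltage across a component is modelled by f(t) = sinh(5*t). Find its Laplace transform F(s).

L{sinh(5t)} = 5/(s^2 - 25).

F(s) = 5/(s^2 - 25)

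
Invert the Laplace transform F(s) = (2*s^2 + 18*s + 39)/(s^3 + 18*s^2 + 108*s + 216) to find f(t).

Factor the denominator: s^3 + 18*s^2 + 108*s + 216 = (s + 6)^3.
Partial fraction decomposition gives [2/(s + 6)] + [-6/(s + 6)^2] + [3/(s + 6)^3].
Invert each term: 2/(s + 6) ↔ 2e^(-6t); -6/(s + 6)^2 ↔ -6t·e^(-6t); 3/(s + 6)^3 ↔ (3/2)t^2·e^(-6t).

f(t) = 3*t^2*exp(-6*t)/2 - 6*t*exp(-6*t) + 2*exp(-6*t)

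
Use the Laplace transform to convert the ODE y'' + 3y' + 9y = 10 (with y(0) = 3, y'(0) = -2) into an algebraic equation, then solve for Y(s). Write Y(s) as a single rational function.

Y(s) = (3*s^2 + 7*s + 10)/(s^3 + 3*s^2 + 9*s)

Laplace-transform each side.
With L{y''} = s^2 Y - s·y(0) - y'(0) and L{y'} = sY - y(0), with y(0) = 3, y'(0) = -2: the LHS transforms to (s^2 + 3*s + 9)Y - (3*s + 7).
The right side is L{10} = 10/s.
So (s^2 + 3*s + 9)Y = 10/s + (3*s + 7).
Solve for Y(s) and write it as one ratio of polynomials.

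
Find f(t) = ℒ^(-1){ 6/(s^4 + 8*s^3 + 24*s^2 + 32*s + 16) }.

Rewrite the denominator: s^4 + 8*s^3 + 24*s^2 + 32*s + 16 = (s + 2)^4.
The form in (s + 2) signals a first-shifting-theorem factor e^(-2t).
Since L{t^3} = 3!/s^4 = 6/s^4, the inverse is t^3*e^(-2*t).

f(t) = t^3*exp(-2*t)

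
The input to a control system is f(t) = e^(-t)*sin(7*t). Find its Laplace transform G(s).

G(s) = 7/((s + 1)^2 + 49)

L{sin(7t)} = 7/(s^2 + 49).
By the first shifting theorem, multiplying by e^(-t) replaces s with s + 1.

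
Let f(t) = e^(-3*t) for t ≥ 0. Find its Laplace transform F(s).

F(s) = 1/(s + 3)

L{e^(-3t)} = 1/(s + 3).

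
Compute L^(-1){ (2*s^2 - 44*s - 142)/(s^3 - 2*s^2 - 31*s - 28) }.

Factor the denominator: s^3 - 2*s^2 - 31*s - 28 = (s - 7)*(s + 1)*(s + 4).
Partial fraction decomposition gives [4/(s + 1)] + [2/(s + 4)] + [-4/(s - 7)].
Invert each term: 4/(s + 1) ↔ 4e^(-t); 2/(s + 4) ↔ 2e^(-4t); -4/(s - 7) ↔ -4e^(7t).

-4*exp(7*t) + 4*exp(-t) + 2*exp(-4*t)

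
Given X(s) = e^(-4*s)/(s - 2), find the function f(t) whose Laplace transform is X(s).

The factor e^(-4s) signals a time shift by c = 4 (second shifting theorem).
L{e^(2t)} = 1/(s - 2), so L^-1{1/(s - 2)} = e^(2*t).
Hence the inverse is u(t - 4) times that function evaluated at t - 4.

f(t) = Heaviside(t - 4)*(exp(2*t - 8))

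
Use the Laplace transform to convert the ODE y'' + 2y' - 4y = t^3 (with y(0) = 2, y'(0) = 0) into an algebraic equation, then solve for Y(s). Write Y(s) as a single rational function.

Y(s) = (2*s^5 + 4*s^4 + 6)/(s^6 + 2*s^5 - 4*s^4)

Apply the Laplace transform to the equation.
Using L{y''} = s^2 Y - s·y(0) - y'(0) and L{y'} = sY - y(0), with y(0) = 2, y'(0) = 0, the left side becomes (s^2 + 2*s - 4)Y - (2*s + 4).
The right side is L{t^3} = 6/s^4.
So (s^2 + 2*s - 4)Y = 6/s^4 + (2*s + 4).
Isolate Y and clear denominators.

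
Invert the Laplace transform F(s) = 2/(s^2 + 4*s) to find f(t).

Rewrite the denominator: s^2 + 4*s = (s + 2)^2 - 4.
The form in (s + 2) signals a first-shifting-theorem factor e^(-2t).
Since L{sinh(2t)} = 2/(s^2 - 4), the inverse is e^(-2*t)*sinh(2*t).

f(t) = exp(-2*t)*sinh(2*t)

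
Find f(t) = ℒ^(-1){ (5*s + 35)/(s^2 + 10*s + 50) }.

f(t) = 2*exp(-5*t)*sin(5*t) + 5*exp(-5*t)*cos(5*t)

Complete the square in the denominator: s^2 + 10*s + 50 = (s + 5)^2 + 5^2.
Split the numerator to match: 5*s + 35 = 5·(s + 5) + 2·5.
Invert each term: 5·(s + 5)/((s + 5)^2 + 25) ↔ 5e^(-5t)cos(5t); 2·5/((s + 5)^2 + 25) ↔ 2e^(-5t)sin(5t).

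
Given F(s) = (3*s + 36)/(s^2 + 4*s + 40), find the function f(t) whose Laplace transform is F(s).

Complete the square in the denominator: s^2 + 4*s + 40 = (s + 2)^2 + 6^2.
Split the numerator to match: 3*s + 36 = 3·(s + 2) + 5·6.
Invert each term: 3·(s + 2)/((s + 2)^2 + 36) ↔ 3e^(-2t)cos(6t); 5·6/((s + 2)^2 + 36) ↔ 5e^(-2t)sin(6t).

f(t) = 5*exp(-2*t)*sin(6*t) + 3*exp(-2*t)*cos(6*t)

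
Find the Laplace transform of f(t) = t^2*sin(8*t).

16*(3*s^2 - 64)/(s^2 + 64)^3

L{sin(8t)} = 8/(s^2 + 64).
Then apply L{t^2·g(t)} = (-1)^2 d^2/ds^2[G(s)] with G(s) = 8/(s^2 + 64):
differentiating 2 times and applying the sign gives 16*(3*s^2 - 64)/(s^2 + 64)^3.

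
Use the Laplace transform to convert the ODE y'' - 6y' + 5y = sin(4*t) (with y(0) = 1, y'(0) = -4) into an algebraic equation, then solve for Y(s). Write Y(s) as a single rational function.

Y(s) = (s^3 - 10*s^2 + 16*s - 156)/(s^4 - 6*s^3 + 21*s^2 - 96*s + 80)

Apply the Laplace transform to the equation.
With L{y''} = s^2 Y - s·y(0) - y'(0) and L{y'} = sY - y(0), with y(0) = 1, y'(0) = -4: the LHS transforms to (s^2 - 6*s + 5)Y - (s - 10).
The right side is L{sin(4*t)} = 4/(s^2 + 16).
So (s^2 - 6*s + 5)Y = 4/(s^2 + 16) + (s - 10).
Divide through and combine into a single rational function.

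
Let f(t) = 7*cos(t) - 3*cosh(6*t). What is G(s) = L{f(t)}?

By linearity of the Laplace transform, transform each term separately.
(7)·[L{cos(t)} = s/(s^2 + 1)]; (-3)·[L{cosh(6t)} = s/(s^2 - 36)].

G(s) = 7*s/(s^2 + 1) - 3*s/(s^2 - 36)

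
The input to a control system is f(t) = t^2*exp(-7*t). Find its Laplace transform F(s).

L{e^(-7t)} = 1/(s + 7).
Then apply L{t^2·g(t)} = (-1)^2 d^2/ds^2[G(s)] with G(s) = 1/(s + 7):
differentiating 2 times and applying the sign gives 2/(s + 7)^3.

F(s) = 2/(s + 7)^3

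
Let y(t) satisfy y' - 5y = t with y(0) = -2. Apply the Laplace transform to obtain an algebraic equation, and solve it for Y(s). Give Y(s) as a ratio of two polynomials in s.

Apply the Laplace transform to the equation.
Using L{y'} = sY - y(0) = sY - (-2), the left side becomes (s - 5)Y - (-2).
The right side is L{t} = s^(-2).
So (s - 5)Y = s^(-2) + (-2).
Divide through and combine into a single rational function.

Y(s) = (-2*s^2 + 1)/(s^3 - 5*s^2)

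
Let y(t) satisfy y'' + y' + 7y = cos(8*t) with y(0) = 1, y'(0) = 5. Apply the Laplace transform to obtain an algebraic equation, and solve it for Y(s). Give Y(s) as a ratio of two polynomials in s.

Y(s) = (s^3 + 6*s^2 + 65*s + 384)/(s^4 + s^3 + 71*s^2 + 64*s + 448)

Transform both sides with L{·}.
Using L{y''} = s^2 Y - s·y(0) - y'(0) and L{y'} = sY - y(0), with y(0) = 1, y'(0) = 5, the left side becomes (s^2 + s + 7)Y - (s + 6).
The right side is L{cos(8*t)} = s/(s^2 + 64).
So (s^2 + s + 7)Y = s/(s^2 + 64) + (s + 6).
Isolate Y and clear denominators.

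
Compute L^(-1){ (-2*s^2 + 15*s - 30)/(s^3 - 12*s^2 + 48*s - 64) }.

-t^2*exp(4*t) - t*exp(4*t) - 2*exp(4*t)

Factor the denominator: s^3 - 12*s^2 + 48*s - 64 = (s - 4)^3.
Partial fraction decomposition gives [-2/(s - 4)] + [-1/(s - 4)^2] + [-2/(s - 4)^3].
Invert each term: -2/(s - 4) ↔ -2e^(4t); -1/(s - 4)^2 ↔ -t·e^(4t); -2/(s - 4)^3 ↔ (-1)t^2·e^(4t).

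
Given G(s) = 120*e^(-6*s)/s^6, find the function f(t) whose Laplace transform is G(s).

The factor e^(-6s) signals a time shift by c = 6 (second shifting theorem).
L{t^5} = 5!/s^6 = 120/s^6, so L^-1{120/s^6} = t^5.
Hence the inverse is u(t - 6) times that function evaluated at t - 6.

f(t) = Heaviside(t - 6)*((t - 6)^5)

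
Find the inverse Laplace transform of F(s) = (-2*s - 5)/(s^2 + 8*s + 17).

3*exp(-4*t)*sin(t) - 2*exp(-4*t)*cos(t)

Complete the square in the denominator: s^2 + 8*s + 17 = (s + 4)^2 + 1^2.
Split the numerator to match: -2*s - 5 = -2·(s + 4) + 3·1.
Invert each term: -2·(s + 4)/((s + 4)^2 + 1) ↔ -2e^(-4t)cos(t); 3·1/((s + 4)^2 + 1) ↔ 3e^(-4t)sin(t).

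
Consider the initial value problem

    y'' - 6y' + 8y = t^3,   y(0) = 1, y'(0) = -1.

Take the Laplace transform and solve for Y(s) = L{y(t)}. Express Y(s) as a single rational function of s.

Y(s) = (s^5 - 7*s^4 + 6)/(s^6 - 6*s^5 + 8*s^4)

Apply the Laplace transform to the equation.
With L{y''} = s^2 Y - s·y(0) - y'(0) and L{y'} = sY - y(0), with y(0) = 1, y'(0) = -1: the LHS transforms to (s^2 - 6*s + 8)Y - (s - 7).
The right side is L{t^3} = 6/s^4.
So (s^2 - 6*s + 8)Y = 6/s^4 + (s - 7).
Solve for Y(s) and write it as one ratio of polynomials.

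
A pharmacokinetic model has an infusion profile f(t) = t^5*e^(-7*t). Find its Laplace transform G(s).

G(s) = 120/(s + 7)^6

L{t^5} = 5!/s^6 = 120/s^6.
By the first shifting theorem, multiplying by e^(-7t) replaces s with s + 7.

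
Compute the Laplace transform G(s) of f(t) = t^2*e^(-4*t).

G(s) = 2/(s + 4)^3

L{e^(-4t)} = 1/(s + 4).
Then apply L{t^2·g(t)} = (-1)^2 d^2/ds^2[H(s)] with H(s) = 1/(s + 4):
differentiating 2 times and applying the sign gives 2/(s + 4)^3.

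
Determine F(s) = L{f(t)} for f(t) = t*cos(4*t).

F(s) = (s - 4)*(s + 4)/(s^2 + 16)^2

L{cos(4t)} = s/(s^2 + 16).
Then apply L{t·g(t)} = -d/ds[G(s)] with G(s) = s/(s^2 + 16):
differentiating 1 time and applying the sign gives (s - 4)*(s + 4)/(s^2 + 16)^2.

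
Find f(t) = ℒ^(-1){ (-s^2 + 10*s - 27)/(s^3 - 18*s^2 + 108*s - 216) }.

Factor the denominator: s^3 - 18*s^2 + 108*s - 216 = (s - 6)^3.
Partial fraction decomposition gives [-1/(s - 6)] + [-2/(s - 6)^2] + [-3/(s - 6)^3].
Invert each term: -1/(s - 6) ↔ -e^(6t); -2/(s - 6)^2 ↔ -2t·e^(6t); -3/(s - 6)^3 ↔ (-3/2)t^2·e^(6t).

f(t) = -3*t^2*exp(6*t)/2 - 2*t*exp(6*t) - exp(6*t)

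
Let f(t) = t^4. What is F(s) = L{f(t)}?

L{t^4} = 4!/s^5 = 24/s^5.

F(s) = 24/s^5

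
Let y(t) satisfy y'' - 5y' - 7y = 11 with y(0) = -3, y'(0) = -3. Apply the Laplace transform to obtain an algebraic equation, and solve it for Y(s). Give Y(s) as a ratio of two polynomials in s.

Transform both sides with L{·}.
With L{y''} = s^2 Y - s·y(0) - y'(0) and L{y'} = sY - y(0), with y(0) = -3, y'(0) = -3: the LHS transforms to (s^2 - 5*s - 7)Y - (-3*s + 12).
The right side is L{11} = 11/s.
So (s^2 - 5*s - 7)Y = 11/s + (-3*s + 12).
Solve for Y(s) and write it as one ratio of polynomials.

Y(s) = (-3*s^2 + 12*s + 11)/(s^3 - 5*s^2 - 7*s)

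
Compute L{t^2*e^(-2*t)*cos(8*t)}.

L{cos(8t)} = s/(s^2 + 64).
Multiplying by e^(-2t) shifts s → s + 2, so L{e^(-2*t)*cos(8*t)} = (s + 2)/((s + 2)^2 + 64).
Then apply L{t^2·g(t)} = (-1)^2 d^2/ds^2[G(s)] with G(s) = (s + 2)/((s + 2)^2 + 64):
differentiating 2 times and applying the sign gives 2*(s + 2)*(s^2 + 4*s - 188)/(s^2 + 4*s + 68)^3.

2*(s + 2)*(s^2 + 4*s - 188)/(s^2 + 4*s + 68)^3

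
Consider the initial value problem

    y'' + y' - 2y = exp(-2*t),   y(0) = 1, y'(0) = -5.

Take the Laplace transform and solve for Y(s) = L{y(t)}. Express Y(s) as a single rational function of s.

Take the Laplace transform of both sides.
With L{y''} = s^2 Y - s·y(0) - y'(0) and L{y'} = sY - y(0), with y(0) = 1, y'(0) = -5: the LHS transforms to (s^2 + s - 2)Y - (s - 4).
The right side is L{exp(-2*t)} = 1/(s + 2).
So (s^2 + s - 2)Y = 1/(s + 2) + (s - 4).
Solve for Y(s) and write it as one ratio of polynomials.

Y(s) = (s^2 - 2*s - 7)/(s^3 + 3*s^2 - 4)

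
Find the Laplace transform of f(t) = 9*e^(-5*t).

9/(s + 5)

L{9} = 9/s.
By the first shifting theorem, multiplying by e^(-5t) replaces s with s + 5.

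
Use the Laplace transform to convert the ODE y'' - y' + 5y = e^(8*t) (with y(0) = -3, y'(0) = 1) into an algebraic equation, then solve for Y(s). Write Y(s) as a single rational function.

Y(s) = (-3*s^2 + 28*s - 31)/(s^3 - 9*s^2 + 13*s - 40)

Apply the Laplace transform to the equation.
With L{y''} = s^2 Y - s·y(0) - y'(0) and L{y'} = sY - y(0), with y(0) = -3, y'(0) = 1: the LHS transforms to (s^2 - s + 5)Y - (-3*s + 4).
The right side is L{e^(8*t)} = 1/(s - 8).
So (s^2 - s + 5)Y = 1/(s - 8) + (-3*s + 4).
Isolate Y and clear denominators.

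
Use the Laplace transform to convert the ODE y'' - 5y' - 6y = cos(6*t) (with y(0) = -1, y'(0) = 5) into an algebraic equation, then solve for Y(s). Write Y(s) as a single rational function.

Take the Laplace transform of both sides.
With L{y''} = s^2 Y - s·y(0) - y'(0) and L{y'} = sY - y(0), with y(0) = -1, y'(0) = 5: the LHS transforms to (s^2 - 5*s - 6)Y - (-s + 10).
The right side is L{cos(6*t)} = s/(s^2 + 36).
So (s^2 - 5*s - 6)Y = s/(s^2 + 36) + (-s + 10).
Solve for Y(s) and write it as one ratio of polynomials.

Y(s) = (-s^3 + 10*s^2 - 35*s + 360)/(s^4 - 5*s^3 + 30*s^2 - 180*s - 216)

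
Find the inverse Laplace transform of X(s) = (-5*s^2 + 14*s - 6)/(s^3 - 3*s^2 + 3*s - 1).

Factor the denominator: s^3 - 3*s^2 + 3*s - 1 = (s - 1)^3.
Partial fraction decomposition gives [-5/(s - 1)] + [4/(s - 1)^2] + [3/(s - 1)^3].
Invert each term: -5/(s - 1) ↔ -5e^(t); 4/(s - 1)^2 ↔ 4t·e^(t); 3/(s - 1)^3 ↔ (3/2)t^2·e^(t).

3*t^2*exp(t)/2 + 4*t*exp(t) - 5*exp(t)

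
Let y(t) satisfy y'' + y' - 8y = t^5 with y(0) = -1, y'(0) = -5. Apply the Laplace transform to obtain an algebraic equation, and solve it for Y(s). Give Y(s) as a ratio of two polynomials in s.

Laplace-transform each side.
The derivative rules (L{y''} = s^2 Y - s·y(0) - y'(0) and L{y'} = sY - y(0), with y(0) = -1, y'(0) = -5) turn the left side into (s^2 + s - 8)Y - (-s - 6).
The right side is L{t^5} = 120/s^6.
So (s^2 + s - 8)Y = 120/s^6 + (-s - 6).
Divide through and combine into a single rational function.

Y(s) = (-s^7 - 6*s^6 + 120)/(s^8 + s^7 - 8*s^6)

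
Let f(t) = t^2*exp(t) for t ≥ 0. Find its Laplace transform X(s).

L{e^(t)} = 1/(s - 1).
Then apply L{t^2·g(t)} = (-1)^2 d^2/ds^2[G(s)] with G(s) = 1/(s - 1):
differentiating 2 times and applying the sign gives 2/(s - 1)^3.

X(s) = 2/(s - 1)^3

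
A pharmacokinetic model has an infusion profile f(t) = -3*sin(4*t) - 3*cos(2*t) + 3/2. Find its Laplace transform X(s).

X(s) = -3*s/(s^2 + 4) - 12/(s^2 + 16) + 3/(2*s)

By linearity of the Laplace transform, transform each term separately.
L{3/2} = (3/2)/s; (-3)·[L{cos(2t)} = s/(s^2 + 4)]; (-3)·[L{sin(4t)} = 4/(s^2 + 16)].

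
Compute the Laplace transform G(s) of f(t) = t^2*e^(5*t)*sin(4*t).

L{sin(4t)} = 4/(s^2 + 16).
Multiplying by e^(5t) shifts s → s - 5, so L{e^(5*t)*sin(4*t)} = 4/((s - 5)^2 + 16).
Then apply L{t^2·g(t)} = (-1)^2 d^2/ds^2[H(s)] with H(s) = 4/((s - 5)^2 + 16):
differentiating 2 times and applying the sign gives 8*(3*s^2 - 30*s + 59)/(s^2 - 10*s + 41)^3.

G(s) = 8*(3*s^2 - 30*s + 59)/(s^2 - 10*s + 41)^3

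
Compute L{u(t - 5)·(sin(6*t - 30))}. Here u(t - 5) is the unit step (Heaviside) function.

By the second shifting theorem, L{u(t - c)·g(t - c)} = e^(-cs)·G(s) with c = 5 and G(s) = L{g(t)}.
L{sin(6t)} = 6/(s^2 + 36).

6*exp(-5*s)/(s^2 + 36)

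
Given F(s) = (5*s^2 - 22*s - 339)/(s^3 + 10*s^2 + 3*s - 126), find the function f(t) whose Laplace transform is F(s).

f(t) = -4*exp(3*t) + 3*exp(-6*t) + 6*exp(-7*t)

Factor the denominator: s^3 + 10*s^2 + 3*s - 126 = (s - 3)*(s + 6)*(s + 7).
Partial fraction decomposition gives [6/(s + 7)] + [3/(s + 6)] + [-4/(s - 3)].
Invert each term: 6/(s + 7) ↔ 6e^(-7t); 3/(s + 6) ↔ 3e^(-6t); -4/(s - 3) ↔ -4e^(3t).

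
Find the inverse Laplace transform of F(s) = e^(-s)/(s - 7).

The factor e^(-s) signals a time shift by c = 1 (second shifting theorem).
L{e^(7t)} = 1/(s - 7), so L^-1{1/(s - 7)} = e^(7*t).
Hence the inverse is u(t - 1) times that function evaluated at t - 1.

Heaviside(t - 1)*(exp(7*t - 7))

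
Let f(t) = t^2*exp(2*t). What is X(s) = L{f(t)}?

L{e^(2t)} = 1/(s - 2).
Then apply L{t^2·g(t)} = (-1)^2 d^2/ds^2[G(s)] with G(s) = 1/(s - 2):
differentiating 2 times and applying the sign gives 2/(s - 2)^3.

X(s) = 2/(s - 2)^3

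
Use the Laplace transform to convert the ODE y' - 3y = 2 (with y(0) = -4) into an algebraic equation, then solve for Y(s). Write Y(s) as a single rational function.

Transform both sides with L{·}.
With L{y'} = sY - y(0) = sY - (-4): the LHS transforms to (s - 3)Y - (-4).
The right side is L{2} = 2/s.
So (s - 3)Y = 2/s + (-4).
Divide through and combine into a single rational function.

Y(s) = (-4*s + 2)/(s^2 - 3*s)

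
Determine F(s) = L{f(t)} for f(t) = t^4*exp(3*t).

L{t^4} = 4!/s^5 = 24/s^5.
By the first shifting theorem, multiplying by e^(3t) replaces s with s - 3.

F(s) = 24/(s - 3)^5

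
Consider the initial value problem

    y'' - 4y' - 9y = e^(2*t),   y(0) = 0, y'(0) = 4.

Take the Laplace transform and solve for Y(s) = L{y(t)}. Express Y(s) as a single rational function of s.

Transform both sides with L{·}.
With L{y''} = s^2 Y - s·y(0) - y'(0) and L{y'} = sY - y(0), with y(0) = 0, y'(0) = 4: the LHS transforms to (s^2 - 4*s - 9)Y - (4).
The right side is L{e^(2*t)} = 1/(s - 2).
So (s^2 - 4*s - 9)Y = 1/(s - 2) + (4).
Divide through and combine into a single rational function.

Y(s) = (4*s - 7)/(s^3 - 6*s^2 - s + 18)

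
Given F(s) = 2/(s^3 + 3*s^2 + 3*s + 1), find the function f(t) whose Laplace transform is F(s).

Rewrite the denominator: s^3 + 3*s^2 + 3*s + 1 = (s + 1)^3.
The form in (s + 1) signals a first-shifting-theorem factor e^(-t).
Since L{t^2} = 2!/s^3 = 2/s^3, the inverse is t^2*exp(-t).

f(t) = t^2*exp(-t)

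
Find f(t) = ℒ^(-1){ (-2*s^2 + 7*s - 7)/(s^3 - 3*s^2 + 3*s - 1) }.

Factor the denominator: s^3 - 3*s^2 + 3*s - 1 = (s - 1)^3.
Partial fraction decomposition gives [-2/(s - 1)] + [3/(s - 1)^2] + [-2/(s - 1)^3].
Invert each term: -2/(s - 1) ↔ -2e^(t); 3/(s - 1)^2 ↔ 3t·e^(t); -2/(s - 1)^3 ↔ (-1)t^2·e^(t).

f(t) = -t^2*exp(t) + 3*t*exp(t) - 2*exp(t)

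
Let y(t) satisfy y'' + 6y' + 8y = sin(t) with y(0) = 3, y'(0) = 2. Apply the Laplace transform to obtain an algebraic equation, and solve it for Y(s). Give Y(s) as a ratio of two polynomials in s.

Apply the Laplace transform to the equation.
Using L{y''} = s^2 Y - s·y(0) - y'(0) and L{y'} = sY - y(0), with y(0) = 3, y'(0) = 2, the left side becomes (s^2 + 6*s + 8)Y - (3*s + 20).
The right side is L{sin(t)} = 1/(s^2 + 1).
So (s^2 + 6*s + 8)Y = 1/(s^2 + 1) + (3*s + 20).
Divide through and combine into a single rational function.

Y(s) = (3*s^3 + 20*s^2 + 3*s + 21)/(s^4 + 6*s^3 + 9*s^2 + 6*s + 8)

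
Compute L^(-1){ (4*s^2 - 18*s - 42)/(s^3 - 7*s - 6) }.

-3*exp(3*t) + 5*exp(-t) + 2*exp(-2*t)

Factor the denominator: s^3 - 7*s - 6 = (s - 3)*(s + 1)*(s + 2).
Partial fraction decomposition gives [5/(s + 1)] + [-3/(s - 3)] + [2/(s + 2)].
Invert each term: 5/(s + 1) ↔ 5e^(-t); -3/(s - 3) ↔ -3e^(3t); 2/(s + 2) ↔ 2e^(-2t).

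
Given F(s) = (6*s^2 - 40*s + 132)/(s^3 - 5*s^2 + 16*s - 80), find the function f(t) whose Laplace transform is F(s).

Factor the denominator: s^3 - 5*s^2 + 16*s - 80 = (s - 5)*(s^2 + 16).
Partial fraction decomposition gives [2/(s - 5)] + [4*s/(s^2 + 16)] + [-20/(s^2 + 16)].
Invert each term: 2/(s - 5) ↔ 2e^(5t); 4·s/(s^2 + 16) ↔ 4cos(4t); -5·4/(s^2 + 16) ↔ -5sin(4t).

f(t) = 2*exp(5*t) - 5*sin(4*t) + 4*cos(4*t)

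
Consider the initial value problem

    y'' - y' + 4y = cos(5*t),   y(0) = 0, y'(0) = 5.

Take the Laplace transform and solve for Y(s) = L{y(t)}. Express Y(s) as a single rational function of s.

Take the Laplace transform of both sides.
With L{y''} = s^2 Y - s·y(0) - y'(0) and L{y'} = sY - y(0), with y(0) = 0, y'(0) = 5: the LHS transforms to (s^2 - s + 4)Y - (5).
The right side is L{cos(5*t)} = s/(s^2 + 25).
So (s^2 - s + 4)Y = s/(s^2 + 25) + (5).
Isolate Y and clear denominators.

Y(s) = (5*s^2 + s + 125)/(s^4 - s^3 + 29*s^2 - 25*s + 100)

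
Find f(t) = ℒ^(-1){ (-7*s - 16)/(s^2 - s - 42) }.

Factor the denominator: s^2 - s - 42 = (s - 7)*(s + 6).
Partial fraction decomposition gives [-2/(s + 6)] + [-5/(s - 7)].
Invert each term: -2/(s + 6) ↔ -2e^(-6t); -5/(s - 7) ↔ -5e^(7t).

f(t) = -5*exp(7*t) - 2*exp(-6*t)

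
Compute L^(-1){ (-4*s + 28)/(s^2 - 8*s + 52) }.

Complete the square in the denominator: s^2 - 8*s + 52 = (s - 4)^2 + 6^2.
Split the numerator to match: -4*s + 28 = -4·(s - 4) + 2·6.
Invert each term: -4·(s - 4)/((s - 4)^2 + 36) ↔ -4e^(4t)cos(6t); 2·6/((s - 4)^2 + 36) ↔ 2e^(4t)sin(6t).

2*exp(4*t)*sin(6*t) - 4*exp(4*t)*cos(6*t)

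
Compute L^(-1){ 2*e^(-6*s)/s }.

The factor e^(-6s) signals a time shift by c = 6 (second shifting theorem).
L{2} = 2/s, so L^-1{2/s} = 2.
Hence the inverse is u(t - 6) times that function evaluated at t - 6.

Heaviside(t - 6)*(2)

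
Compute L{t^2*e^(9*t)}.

L{e^(9t)} = 1/(s - 9).
Then apply L{t^2·g(t)} = (-1)^2 d^2/ds^2[G(s)] with G(s) = 1/(s - 9):
differentiating 2 times and applying the sign gives 2/(s - 9)^3.

2/(s - 9)^3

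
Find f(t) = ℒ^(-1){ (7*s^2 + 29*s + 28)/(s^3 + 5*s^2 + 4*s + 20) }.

Factor the denominator: s^3 + 5*s^2 + 4*s + 20 = (s + 5)*(s^2 + 4).
Partial fraction decomposition gives [2/(s + 5)] + [5*s/(s^2 + 4)] + [4/(s^2 + 4)].
Invert each term: 2/(s + 5) ↔ 2e^(-5t); 5·s/(s^2 + 4) ↔ 5cos(2t); 2·2/(s^2 + 4) ↔ 2sin(2t).

f(t) = 2*sin(2*t) + 5*cos(2*t) + 2*exp(-5*t)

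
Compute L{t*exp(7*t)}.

(s - 7)^(-2)

L{e^(7t)} = 1/(s - 7).
Then apply L{t·g(t)} = -d/ds[G(s)] with G(s) = 1/(s - 7):
differentiating 1 time and applying the sign gives (s - 7)^(-2).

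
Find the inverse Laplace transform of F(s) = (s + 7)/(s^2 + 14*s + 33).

exp(-7*t)*cosh(4*t)

Rewrite the denominator: s^2 + 14*s + 33 = (s + 7)^2 - 16.
The form in (s + 7) signals a first-shifting-theorem factor e^(-7t).
Since L{cosh(4t)} = s/(s^2 - 16), the inverse is e^(-7*t)*cosh(4*t).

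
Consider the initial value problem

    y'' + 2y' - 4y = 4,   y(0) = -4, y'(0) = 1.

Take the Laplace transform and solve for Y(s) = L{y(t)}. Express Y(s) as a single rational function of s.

Take the Laplace transform of both sides.
Using L{y''} = s^2 Y - s·y(0) - y'(0) and L{y'} = sY - y(0), with y(0) = -4, y'(0) = 1, the left side becomes (s^2 + 2*s - 4)Y - (-4*s - 7).
The right side is L{4} = 4/s.
So (s^2 + 2*s - 4)Y = 4/s + (-4*s - 7).
Divide through and combine into a single rational function.

Y(s) = (-4*s^2 - 7*s + 4)/(s^3 + 2*s^2 - 4*s)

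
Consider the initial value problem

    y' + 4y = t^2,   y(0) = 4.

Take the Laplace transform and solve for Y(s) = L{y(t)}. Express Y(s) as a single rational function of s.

Laplace-transform each side.
Using L{y'} = sY - y(0) = sY - 4, the left side becomes (s + 4)Y - (4).
The right side is L{t^2} = 2/s^3.
So (s + 4)Y = 2/s^3 + (4).
Isolate Y and clear denominators.

Y(s) = (4*s^3 + 2)/(s^4 + 4*s^3)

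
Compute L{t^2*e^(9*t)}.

2/(s - 9)^3

L{e^(9t)} = 1/(s - 9).
Then apply L{t^2·g(t)} = (-1)^2 d^2/ds^2[G(s)] with G(s) = 1/(s - 9):
differentiating 2 times and applying the sign gives 2/(s - 9)^3.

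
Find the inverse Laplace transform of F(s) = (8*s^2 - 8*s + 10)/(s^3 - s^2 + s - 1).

5*exp(t) - 5*sin(t) + 3*cos(t)

Factor the denominator: s^3 - s^2 + s - 1 = (s - 1)*(s^2 + 1).
Partial fraction decomposition gives [5/(s - 1)] + [3*s/(s^2 + 1)] + [-5/(s^2 + 1)].
Invert each term: 5/(s - 1) ↔ 5e^(t); 3·s/(s^2 + 1) ↔ 3cos(t); -5·1/(s^2 + 1) ↔ -5sin(t).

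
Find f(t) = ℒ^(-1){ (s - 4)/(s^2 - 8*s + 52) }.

Rewrite the denominator: s^2 - 8*s + 52 = (s - 4)^2 + 36.
The form in (s - 4) signals a first-shifting-theorem factor e^(4t).
Since L{cos(6t)} = s/(s^2 + 36), the inverse is e^(4*t)*cos(6*t).

f(t) = exp(4*t)*cos(6*t)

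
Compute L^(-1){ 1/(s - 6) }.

Since L{e^(6t)} = 1/(s - 6), the inverse is exp(6*t).

exp(6*t)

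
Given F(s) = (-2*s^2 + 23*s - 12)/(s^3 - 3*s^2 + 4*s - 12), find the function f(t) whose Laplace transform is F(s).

f(t) = 3*exp(3*t) + 4*sin(2*t) - 5*cos(2*t)

Factor the denominator: s^3 - 3*s^2 + 4*s - 12 = (s - 3)*(s^2 + 4).
Partial fraction decomposition gives [3/(s - 3)] + [-5*s/(s^2 + 4)] + [8/(s^2 + 4)].
Invert each term: 3/(s - 3) ↔ 3e^(3t); -5·s/(s^2 + 4) ↔ -5cos(2t); 4·2/(s^2 + 4) ↔ 4sin(2t).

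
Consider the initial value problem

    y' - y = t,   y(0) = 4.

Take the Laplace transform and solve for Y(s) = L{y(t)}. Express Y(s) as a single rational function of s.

Y(s) = (4*s^2 + 1)/(s^3 - s^2)

Take the Laplace transform of both sides.
Using L{y'} = sY - y(0) = sY - 4, the left side becomes (s - 1)Y - (4).
The right side is L{t} = s^(-2).
So (s - 1)Y = s^(-2) + (4).
Divide through and combine into a single rational function.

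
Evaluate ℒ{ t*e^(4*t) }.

(s - 4)^(-2)

L{e^(4t)} = 1/(s - 4).
Then apply L{t·g(t)} = -d/ds[H(s)] with H(s) = 1/(s - 4):
differentiating 1 time and applying the sign gives (s - 4)^(-2).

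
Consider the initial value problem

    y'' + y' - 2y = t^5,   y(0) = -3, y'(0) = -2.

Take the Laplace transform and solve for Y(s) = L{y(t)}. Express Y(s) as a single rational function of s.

Transform both sides with L{·}.
With L{y''} = s^2 Y - s·y(0) - y'(0) and L{y'} = sY - y(0), with y(0) = -3, y'(0) = -2: the LHS transforms to (s^2 + s - 2)Y - (-3*s - 5).
The right side is L{t^5} = 120/s^6.
So (s^2 + s - 2)Y = 120/s^6 + (-3*s - 5).
Divide through and combine into a single rational function.

Y(s) = (-3*s^7 - 5*s^6 + 120)/(s^8 + s^7 - 2*s^6)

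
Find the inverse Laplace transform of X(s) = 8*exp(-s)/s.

Heaviside(t - 1)*(8)

The factor e^(-s) signals a time shift by c = 1 (second shifting theorem).
L{8} = 8/s, so L^-1{8/s} = 8.
Hence the inverse is u(t - 1) times that function evaluated at t - 1.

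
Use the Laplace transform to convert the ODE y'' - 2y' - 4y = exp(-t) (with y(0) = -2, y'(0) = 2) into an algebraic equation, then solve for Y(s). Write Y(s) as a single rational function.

Y(s) = (-2*s^2 + 4*s + 7)/(s^3 - s^2 - 6*s - 4)

Transform both sides with L{·}.
Using L{y''} = s^2 Y - s·y(0) - y'(0) and L{y'} = sY - y(0), with y(0) = -2, y'(0) = 2, the left side becomes (s^2 - 2*s - 4)Y - (-2*s + 6).
The right side is L{exp(-t)} = 1/(s + 1).
So (s^2 - 2*s - 4)Y = 1/(s + 1) + (-2*s + 6).
Divide through and combine into a single rational function.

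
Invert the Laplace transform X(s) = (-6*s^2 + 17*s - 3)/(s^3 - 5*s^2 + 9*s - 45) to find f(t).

Factor the denominator: s^3 - 5*s^2 + 9*s - 45 = (s - 5)*(s^2 + 9).
Partial fraction decomposition gives [-2/(s - 5)] + [-4*s/(s^2 + 9)] + [-3/(s^2 + 9)].
Invert each term: -2/(s - 5) ↔ -2e^(5t); -4·s/(s^2 + 9) ↔ -4cos(3t); -1·3/(s^2 + 9) ↔ -sin(3t).

f(t) = -2*exp(5*t) - sin(3*t) - 4*cos(3*t)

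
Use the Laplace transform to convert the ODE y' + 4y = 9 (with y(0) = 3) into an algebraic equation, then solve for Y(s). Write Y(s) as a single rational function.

Y(s) = (3*s + 9)/(s^2 + 4*s)

Laplace-transform each side.
With L{y'} = sY - y(0) = sY - 3: the LHS transforms to (s + 4)Y - (3).
The right side is L{9} = 9/s.
So (s + 4)Y = 9/s + (3).
Divide through and combine into a single rational function.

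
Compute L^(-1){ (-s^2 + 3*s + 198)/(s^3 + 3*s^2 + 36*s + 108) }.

Factor the denominator: s^3 + 3*s^2 + 36*s + 108 = (s + 3)*(s^2 + 36).
Partial fraction decomposition gives [4/(s + 3)] + [-5*s/(s^2 + 36)] + [18/(s^2 + 36)].
Invert each term: 4/(s + 3) ↔ 4e^(-3t); -5·s/(s^2 + 36) ↔ -5cos(6t); 3·6/(s^2 + 36) ↔ 3sin(6t).

3*sin(6*t) - 5*cos(6*t) + 4*exp(-3*t)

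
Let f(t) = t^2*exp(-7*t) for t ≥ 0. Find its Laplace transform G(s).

G(s) = 2/(s + 7)^3

L{e^(-7t)} = 1/(s + 7).
Then apply L{t^2·g(t)} = (-1)^2 d^2/ds^2[H(s)] with H(s) = 1/(s + 7):
differentiating 2 times and applying the sign gives 2/(s + 7)^3.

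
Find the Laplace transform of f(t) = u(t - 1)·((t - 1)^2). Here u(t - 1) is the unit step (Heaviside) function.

By the second shifting theorem, L{u(t - c)·g(t - c)} = e^(-cs)·G(s) with c = 1 and G(s) = L{g(t)}.
L{t^2} = 2!/s^3 = 2/s^3.

2*exp(-s)/s^3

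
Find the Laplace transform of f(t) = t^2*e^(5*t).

2/(s - 5)^3

L{e^(5t)} = 1/(s - 5).
Then apply L{t^2·g(t)} = (-1)^2 d^2/ds^2[G(s)] with G(s) = 1/(s - 5):
differentiating 2 times and applying the sign gives 2/(s - 5)^3.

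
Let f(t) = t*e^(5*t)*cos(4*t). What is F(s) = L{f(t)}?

F(s) = (s - 9)*(s - 1)/(s^2 - 10*s + 41)^2

L{cos(4t)} = s/(s^2 + 16).
Multiplying by e^(5t) shifts s → s - 5, so L{e^(5*t)*cos(4*t)} = (s - 5)/((s - 5)^2 + 16).
Then apply L{t·g(t)} = -d/ds[G(s)] with G(s) = (s - 5)/((s - 5)^2 + 16):
differentiating 1 time and applying the sign gives (s - 9)*(s - 1)/(s^2 - 10*s + 41)^2.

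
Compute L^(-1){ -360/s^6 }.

Since L{t^5} = 5!/s^6 = 120/s^6, the inverse is t^5, scaled by -3.

-3*t^5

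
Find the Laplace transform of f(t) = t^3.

L{t^3} = 3!/s^4 = 6/s^4.

6/s^4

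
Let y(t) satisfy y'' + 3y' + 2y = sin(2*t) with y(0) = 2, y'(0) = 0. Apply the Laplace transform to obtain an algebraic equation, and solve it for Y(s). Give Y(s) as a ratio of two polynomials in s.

Laplace-transform each side.
The derivative rules (L{y''} = s^2 Y - s·y(0) - y'(0) and L{y'} = sY - y(0), with y(0) = 2, y'(0) = 0) turn the left side into (s^2 + 3*s + 2)Y - (2*s + 6).
The right side is L{sin(2*t)} = 2/(s^2 + 4).
So (s^2 + 3*s + 2)Y = 2/(s^2 + 4) + (2*s + 6).
Divide through and combine into a single rational function.

Y(s) = (2*s^3 + 6*s^2 + 8*s + 26)/(s^4 + 3*s^3 + 6*s^2 + 12*s + 8)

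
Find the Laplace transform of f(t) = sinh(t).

1/(s^2 - 1)

L{sinh(t)} = 1/(s^2 - 1).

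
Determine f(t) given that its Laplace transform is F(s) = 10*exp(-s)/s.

The factor e^(-s) signals a time shift by c = 1 (second shifting theorem).
L{10} = 10/s, so L^-1{10/s} = 10.
Hence the inverse is u(t - 1) times that function evaluated at t - 1.

f(t) = Heaviside(t - 1)*(10)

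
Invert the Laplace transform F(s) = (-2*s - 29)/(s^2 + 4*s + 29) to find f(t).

Complete the square in the denominator: s^2 + 4*s + 29 = (s + 2)^2 + 5^2.
Split the numerator to match: -2*s - 29 = -2·(s + 2) - 5·5.
Invert each term: -2·(s + 2)/((s + 2)^2 + 25) ↔ -2e^(-2t)cos(5t); -5·5/((s + 2)^2 + 25) ↔ -5e^(-2t)sin(5t).

f(t) = -5*exp(-2*t)*sin(5*t) - 2*exp(-2*t)*cos(5*t)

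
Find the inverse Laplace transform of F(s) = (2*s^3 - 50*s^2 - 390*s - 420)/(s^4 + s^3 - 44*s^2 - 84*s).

-6*exp(7*t) + 5 + 2*exp(-2*t) + exp(-6*t)

Factor the denominator: s^4 + s^3 - 44*s^2 - 84*s = s*(s - 7)*(s + 2)*(s + 6).
Partial fraction decomposition gives [5/s] + [1/(s + 6)] + [2/(s + 2)] + [-6/(s - 7)].
Invert each term: 5/(s - 0) ↔ 5e^(0t); 1/(s + 6) ↔ e^(-6t); 2/(s + 2) ↔ 2e^(-2t); -6/(s - 7) ↔ -6e^(7t).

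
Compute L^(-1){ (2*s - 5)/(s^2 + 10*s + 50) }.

-3*exp(-5*t)*sin(5*t) + 2*exp(-5*t)*cos(5*t)

Complete the square in the denominator: s^2 + 10*s + 50 = (s + 5)^2 + 5^2.
Split the numerator to match: 2*s - 5 = 2·(s + 5) - 3·5.
Invert each term: 2·(s + 5)/((s + 5)^2 + 25) ↔ 2e^(-5t)cos(5t); -3·5/((s + 5)^2 + 25) ↔ -3e^(-5t)sin(5t).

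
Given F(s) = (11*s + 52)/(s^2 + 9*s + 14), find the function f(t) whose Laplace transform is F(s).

f(t) = 6*exp(-2*t) + 5*exp(-7*t)

Factor the denominator: s^2 + 9*s + 14 = (s + 2)*(s + 7).
Partial fraction decomposition gives [5/(s + 7)] + [6/(s + 2)].
Invert each term: 5/(s + 7) ↔ 5e^(-7t); 6/(s + 2) ↔ 6e^(-2t).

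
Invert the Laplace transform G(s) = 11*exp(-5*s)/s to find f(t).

The factor e^(-5s) signals a time shift by c = 5 (second shifting theorem).
L{11} = 11/s, so L^-1{11/s} = 11.
Hence the inverse is u(t - 5) times that function evaluated at t - 5.

f(t) = Heaviside(t - 5)*(11)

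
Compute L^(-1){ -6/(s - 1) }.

Since L{e^(t)} = 1/(s - 1), the inverse is e^(t), scaled by -6.

-6*exp(t)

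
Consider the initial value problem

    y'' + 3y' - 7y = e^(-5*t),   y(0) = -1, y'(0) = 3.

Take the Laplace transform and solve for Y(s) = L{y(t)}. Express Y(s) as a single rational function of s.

Y(s) = (-s^2 - 5*s + 1)/(s^3 + 8*s^2 + 8*s - 35)

Apply the Laplace transform to the equation.
With L{y''} = s^2 Y - s·y(0) - y'(0) and L{y'} = sY - y(0), with y(0) = -1, y'(0) = 3: the LHS transforms to (s^2 + 3*s - 7)Y - (-s).
The right side is L{e^(-5*t)} = 1/(s + 5).
So (s^2 + 3*s - 7)Y = 1/(s + 5) + (-s).
Isolate Y and clear denominators.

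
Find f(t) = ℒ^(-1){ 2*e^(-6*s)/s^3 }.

The factor e^(-6s) signals a time shift by c = 6 (second shifting theorem).
L{t^2} = 2!/s^3 = 2/s^3, so L^-1{2/s^3} = t^2.
Hence the inverse is u(t - 6) times that function evaluated at t - 6.

f(t) = Heaviside(t - 6)*((t - 6)^2)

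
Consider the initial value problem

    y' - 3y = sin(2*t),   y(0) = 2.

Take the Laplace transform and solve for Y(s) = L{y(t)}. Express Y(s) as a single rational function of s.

Apply the Laplace transform to the equation.
The derivative rules (L{y'} = sY - y(0) = sY - 2) turn the left side into (s - 3)Y - (2).
The right side is L{sin(2*t)} = 2/(s^2 + 4).
So (s - 3)Y = 2/(s^2 + 4) + (2).
Solve for Y(s) and write it as one ratio of polynomials.

Y(s) = (2*s^2 + 10)/(s^3 - 3*s^2 + 4*s - 12)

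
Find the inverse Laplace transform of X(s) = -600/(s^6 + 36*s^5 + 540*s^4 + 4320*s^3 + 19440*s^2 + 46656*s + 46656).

Rewrite the denominator: s^6 + 36*s^5 + 540*s^4 + 4320*s^3 + 19440*s^2 + 46656*s + 46656 = (s + 6)^6.
The form in (s + 6) signals a first-shifting-theorem factor e^(-6t).
Since L{t^5} = 5!/s^6 = 120/s^6, the inverse is t^5*e^(-6*t), scaled by -5.

-5*t^5*exp(-6*t)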